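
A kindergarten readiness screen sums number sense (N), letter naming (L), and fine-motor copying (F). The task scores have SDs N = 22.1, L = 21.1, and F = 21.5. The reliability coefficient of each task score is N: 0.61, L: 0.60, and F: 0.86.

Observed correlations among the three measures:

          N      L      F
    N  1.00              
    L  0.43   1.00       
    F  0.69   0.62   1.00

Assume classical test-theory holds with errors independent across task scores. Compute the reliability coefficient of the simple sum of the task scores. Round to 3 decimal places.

Var(N+L+F) = 22.1² + 21.1² + 21.5² + 2·[22.1·21.1·0.43 + 22.1·21.5·0.69 + 21.1·21.5·0.62] = 1395.87 + 1619.26 = 3015.13.
Because errors are independent across components, Cov(Tᵢ,Tⱼ) = Cov(Xᵢ,Xⱼ); the off-diagonal part of the true-score variance is the same as above.
True-score variance = [22.1²·0.61 + 21.1²·0.60 + 21.5²·0.86] + 1619.26 = 962.591 + 1619.26 = 2581.85.
Reliability = 2581.85 / 3015.13 = 0.856.

0.856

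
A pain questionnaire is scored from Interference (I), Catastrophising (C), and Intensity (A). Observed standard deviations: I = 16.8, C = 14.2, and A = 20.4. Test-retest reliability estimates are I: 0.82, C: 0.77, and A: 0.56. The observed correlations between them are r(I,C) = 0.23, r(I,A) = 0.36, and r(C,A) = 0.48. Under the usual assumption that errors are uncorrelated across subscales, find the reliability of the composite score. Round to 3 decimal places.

0.817

Var(I+C+A) = 16.8² + 14.2² + 20.4² + 2·[16.8·14.2·0.23 + 16.8·20.4·0.36 + 14.2·20.4·0.48] = 900.04 + 634.589 = 1534.63.
With uncorrelated errors the cross-covariances are all true-score covariance, so they carry over unchanged; only the diagonal terms shrink to ρᵢσᵢ².
True-score variance = [16.8²·0.82 + 14.2²·0.77 + 20.4²·0.56] + 634.589 = 619.749 + 634.589 = 1254.34.
Reliability = 1254.34 / 1534.63 = 0.817.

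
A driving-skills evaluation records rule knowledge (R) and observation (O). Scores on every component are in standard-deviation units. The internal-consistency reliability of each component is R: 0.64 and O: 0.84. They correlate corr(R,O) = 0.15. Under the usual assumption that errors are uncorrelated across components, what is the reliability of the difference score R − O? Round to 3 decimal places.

Var(R−O) = 1 + 1 − 2·0.15 = 2 − 0.3 = 1.7.
With uncorrelated errors the cross-covariances are all true-score covariance, so they carry over unchanged; only the diagonal terms shrink to ρᵢσᵢ².
True-score variance = [0.64 + 0.84] − 0.3 = 1.48 − 0.3 = 1.18.
Reliability = 1.18 / 1.7 = 0.694.

0.694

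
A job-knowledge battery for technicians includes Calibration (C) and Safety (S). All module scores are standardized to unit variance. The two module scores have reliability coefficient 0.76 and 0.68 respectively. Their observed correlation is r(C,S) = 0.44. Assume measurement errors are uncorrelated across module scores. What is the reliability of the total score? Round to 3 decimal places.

0.806

Var(C+S) = 2 + 2·[0.44] = 2 + 0.88 = 2.88.
Because errors are independent across components, Cov(Tᵢ,Tⱼ) = Cov(Xᵢ,Xⱼ); the off-diagonal part of the true-score variance is the same as above.
True-score variance = [0.76 + 0.68] + 0.88 = 1.44 + 0.88 = 2.32.
Reliability = 2.32 / 2.88 = 0.806.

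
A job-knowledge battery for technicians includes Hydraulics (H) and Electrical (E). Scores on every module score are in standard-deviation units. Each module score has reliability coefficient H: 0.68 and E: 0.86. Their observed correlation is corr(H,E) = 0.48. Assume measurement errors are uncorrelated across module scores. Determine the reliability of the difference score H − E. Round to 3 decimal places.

0.558

Var(H−E) = 1 + 1 − 2·0.48 = 2 − 0.96 = 1.04.
Under uncorrelated errors the observed covariances equal the true-score covariances, so only the own-variance terms attenuate.
True-score variance = [0.68 + 0.86] − 0.96 = 1.54 − 0.96 = 0.58.
Reliability = 0.58 / 1.04 = 0.558.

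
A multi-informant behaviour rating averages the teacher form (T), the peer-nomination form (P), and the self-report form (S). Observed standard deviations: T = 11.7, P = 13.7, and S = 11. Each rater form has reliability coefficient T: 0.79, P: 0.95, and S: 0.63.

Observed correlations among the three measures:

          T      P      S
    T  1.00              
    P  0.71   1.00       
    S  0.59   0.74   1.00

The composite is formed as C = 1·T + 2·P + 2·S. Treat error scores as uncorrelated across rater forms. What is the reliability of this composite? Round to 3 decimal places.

Var(C) = 11.7² + 2²·13.7² + 2²·11² + 2·[2·11.7·13.7·0.71 + 2·11.7·11·0.59 + 4·13.7·11·0.74] = 1371.65 + 1651.1 = 3022.75.
Under uncorrelated errors the observed covariances equal the true-score covariances, so only the own-variance terms attenuate.
True-score variance = [11.7²·0.79 + 2²·13.7²·0.95 + 2²·11²·0.63] + 1651.1 = 1126.29 + 1651.1 = 2777.38.
Reliability = 2777.38 / 3022.75 = 0.919.

0.919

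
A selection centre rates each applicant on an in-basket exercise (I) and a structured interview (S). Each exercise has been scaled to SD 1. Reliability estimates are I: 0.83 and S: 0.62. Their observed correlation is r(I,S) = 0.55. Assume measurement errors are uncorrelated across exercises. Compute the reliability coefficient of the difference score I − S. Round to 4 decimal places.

0.3889

Var(I−S) = 1 + 1 − 2·0.55 = 2 − 1.1 = 0.9.
Under uncorrelated errors the observed covariances equal the true-score covariances, so only the own-variance terms attenuate.
True-score variance = [0.83 + 0.62] − 1.1 = 1.45 − 1.1 = 0.35.
Reliability = 0.35 / 0.9 = 0.3889.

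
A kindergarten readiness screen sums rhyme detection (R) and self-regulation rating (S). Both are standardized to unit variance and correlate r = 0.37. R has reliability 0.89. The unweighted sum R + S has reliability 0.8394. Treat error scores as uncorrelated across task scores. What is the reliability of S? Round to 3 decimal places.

Var(R+S) = 2 + 2·0.37 = 2.740.
True-score variance = ρ_R + ρ_S + 2·0.37, so 0.8394 = (0.89 + ρ_S + 0.74) / 2.740.
ρ_S = 0.8394·2.740 − 0.89 − 0.74 = 0.670.

0.670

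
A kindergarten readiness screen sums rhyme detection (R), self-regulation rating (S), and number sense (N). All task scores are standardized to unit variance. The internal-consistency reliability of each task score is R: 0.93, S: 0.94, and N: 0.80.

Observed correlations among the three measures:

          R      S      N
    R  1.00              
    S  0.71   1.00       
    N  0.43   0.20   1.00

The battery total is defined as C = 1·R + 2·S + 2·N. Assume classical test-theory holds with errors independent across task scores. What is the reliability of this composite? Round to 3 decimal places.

0.927

Var(C) = 1 + 2² + 2² + 2·[2·0.71 + 2·0.43 + 4·0.20] = 9 + 6.16 = 15.16.
Because errors are independent across components, Cov(Tᵢ,Tⱼ) = Cov(Xᵢ,Xⱼ); the off-diagonal part of the true-score variance is the same as above.
True-score variance = [0.93 + 2²·0.94 + 2²·0.80] + 6.16 = 7.89 + 6.16 = 14.05.
Reliability = 14.05 / 15.16 = 0.927.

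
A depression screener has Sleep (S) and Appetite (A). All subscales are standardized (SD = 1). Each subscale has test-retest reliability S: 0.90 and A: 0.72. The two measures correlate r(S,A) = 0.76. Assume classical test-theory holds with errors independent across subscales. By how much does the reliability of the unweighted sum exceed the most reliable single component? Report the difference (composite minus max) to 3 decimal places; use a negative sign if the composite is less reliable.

Var(sum) = 2 + 1.52 = 3.52; true-score variance = 1.62 + 1.52 = 3.14; composite reliability = 0.8920.
Max component reliability = 0.9000.
Difference = 0.8920 − 0.9000 = -0.008.

-0.008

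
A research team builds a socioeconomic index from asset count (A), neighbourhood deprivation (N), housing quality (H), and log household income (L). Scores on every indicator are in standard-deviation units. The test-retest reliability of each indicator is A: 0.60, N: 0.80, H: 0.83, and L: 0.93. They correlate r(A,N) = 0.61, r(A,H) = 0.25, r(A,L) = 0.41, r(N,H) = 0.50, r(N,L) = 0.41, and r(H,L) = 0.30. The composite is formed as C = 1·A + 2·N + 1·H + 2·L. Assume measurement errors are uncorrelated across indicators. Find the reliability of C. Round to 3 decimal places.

Var(C) = 1 + 2² + 1 + 2² + 2·[2·0.61 + 0.25 + 2·0.41 + 2·0.50 + 4·0.41 + 2·0.30] = 10 + 11.06 = 21.06.
Under uncorrelated errors the observed covariances equal the true-score covariances, so only the own-variance terms attenuate.
True-score variance = [0.60 + 2²·0.80 + 0.83 + 2²·0.93] + 11.06 = 8.35 + 11.06 = 19.41.
Reliability = 19.41 / 21.06 = 0.922.

0.922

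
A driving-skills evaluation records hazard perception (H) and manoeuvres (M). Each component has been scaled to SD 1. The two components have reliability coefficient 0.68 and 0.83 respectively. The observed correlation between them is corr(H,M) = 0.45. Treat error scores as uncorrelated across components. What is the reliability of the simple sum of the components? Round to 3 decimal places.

0.831

Var(H+M) = 2 + 2·[0.45] = 2 + 0.9 = 2.9.
With uncorrelated errors the cross-covariances are all true-score covariance, so they carry over unchanged; only the diagonal terms shrink to ρᵢσᵢ².
True-score variance = [0.68 + 0.83] + 0.9 = 1.51 + 0.9 = 2.41.
Reliability = 2.41 / 2.9 = 0.831.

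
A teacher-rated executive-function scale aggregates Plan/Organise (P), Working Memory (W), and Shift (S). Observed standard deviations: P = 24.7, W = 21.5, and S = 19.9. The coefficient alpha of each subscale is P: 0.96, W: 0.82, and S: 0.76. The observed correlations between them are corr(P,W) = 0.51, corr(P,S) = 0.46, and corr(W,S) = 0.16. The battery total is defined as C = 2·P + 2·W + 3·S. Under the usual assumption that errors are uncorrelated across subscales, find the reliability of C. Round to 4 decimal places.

Var(C) = 2²·24.7² + 2²·21.5² + 3²·19.9² + 2·[4·24.7·21.5·0.51 + 6·24.7·19.9·0.46 + 6·21.5·19.9·0.16] = 7853.45 + 5701.4 = 13554.9.
Because errors are independent across components, Cov(Tᵢ,Tⱼ) = Cov(Xᵢ,Xⱼ); the off-diagonal part of the true-score variance is the same as above.
True-score variance = [2²·24.7²·0.96 + 2²·21.5²·0.82 + 3²·19.9²·0.76] + 5701.4 = 6567.63 + 5701.4 = 12269.
Reliability = 12269 / 13554.9 = 0.9051.

0.9051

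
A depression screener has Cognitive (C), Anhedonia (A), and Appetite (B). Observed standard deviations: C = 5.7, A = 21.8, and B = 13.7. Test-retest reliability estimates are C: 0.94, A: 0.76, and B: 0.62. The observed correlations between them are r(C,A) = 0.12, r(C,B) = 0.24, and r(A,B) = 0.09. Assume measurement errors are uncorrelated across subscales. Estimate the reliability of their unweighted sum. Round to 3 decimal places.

0.771

Var(C+A+B) = 5.7² + 21.8² + 13.7² + 2·[5.7·21.8·0.12 + 5.7·13.7·0.24 + 21.8·13.7·0.09] = 695.42 + 121.064 = 816.484.
Because errors are independent across components, Cov(Tᵢ,Tⱼ) = Cov(Xᵢ,Xⱼ); the off-diagonal part of the true-score variance is the same as above.
True-score variance = [5.7²·0.94 + 21.8²·0.76 + 13.7²·0.62] + 121.064 = 508.091 + 121.064 = 629.155.
Reliability = 629.155 / 816.484 = 0.771.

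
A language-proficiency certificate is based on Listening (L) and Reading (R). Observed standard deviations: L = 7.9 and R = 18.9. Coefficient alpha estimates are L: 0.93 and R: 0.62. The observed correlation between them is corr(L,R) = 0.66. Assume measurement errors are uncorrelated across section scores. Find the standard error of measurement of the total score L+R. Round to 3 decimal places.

Var(total) = 419.62 + 197.089 = 616.709.
True-score variance = 279.511 + 197.089 = 476.601, so reliability = 0.7728.
Error variance = 616.709 − 476.601 = 140.109; SEM = √140.109 = 11.837.

11.837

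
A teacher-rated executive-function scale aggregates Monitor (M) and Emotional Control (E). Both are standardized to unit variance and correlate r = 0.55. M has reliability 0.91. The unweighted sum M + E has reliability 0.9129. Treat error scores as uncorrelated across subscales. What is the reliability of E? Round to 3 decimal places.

0.820

Var(M+E) = 2 + 2·0.55 = 3.100.
True-score variance = ρ_M + ρ_E + 2·0.55, so 0.9129 = (0.91 + ρ_E + 1.10) / 3.100.
ρ_E = 0.9129·3.100 − 0.91 − 1.10 = 0.820.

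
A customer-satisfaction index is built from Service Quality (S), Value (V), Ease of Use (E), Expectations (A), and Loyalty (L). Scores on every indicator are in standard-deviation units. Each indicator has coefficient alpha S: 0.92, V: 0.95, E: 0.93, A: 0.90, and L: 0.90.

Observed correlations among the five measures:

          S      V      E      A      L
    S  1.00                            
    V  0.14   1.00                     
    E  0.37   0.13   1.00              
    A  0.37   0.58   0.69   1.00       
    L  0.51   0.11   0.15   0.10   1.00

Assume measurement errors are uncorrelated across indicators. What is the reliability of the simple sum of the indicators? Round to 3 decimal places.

0.965

Var(S+V+E+A+L) = 5 + 2·[0.14 + 0.37 + 0.37 + 0.51 + 0.13 + 0.58 + 0.11 + 0.69 + 0.15 + 0.10] = 5 + 6.3 = 11.3.
Because errors are independent across components, Cov(Tᵢ,Tⱼ) = Cov(Xᵢ,Xⱼ); the off-diagonal part of the true-score variance is the same as above.
True-score variance = [0.92 + 0.95 + 0.93 + 0.90 + 0.90] + 6.3 = 4.6 + 6.3 = 10.9.
Reliability = 10.9 / 11.3 = 0.965.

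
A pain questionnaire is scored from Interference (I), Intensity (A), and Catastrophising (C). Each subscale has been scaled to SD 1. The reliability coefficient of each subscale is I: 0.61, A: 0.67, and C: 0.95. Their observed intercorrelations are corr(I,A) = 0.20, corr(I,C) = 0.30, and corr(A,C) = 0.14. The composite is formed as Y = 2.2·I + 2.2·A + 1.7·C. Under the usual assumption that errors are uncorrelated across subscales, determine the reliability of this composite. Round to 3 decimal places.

0.796

Var(Y) = 2.2² + 2.2² + 1.7² + 2·[4.84·0.20 + 3.74·0.30 + 3.74·0.14] = 12.57 + 5.2272 = 17.7972.
Because errors are independent across components, Cov(Tᵢ,Tⱼ) = Cov(Xᵢ,Xⱼ); the off-diagonal part of the true-score variance is the same as above.
True-score variance = [2.2²·0.61 + 2.2²·0.67 + 1.7²·0.95] + 5.2272 = 8.9407 + 5.2272 = 14.1679.
Reliability = 14.1679 / 17.7972 = 0.796.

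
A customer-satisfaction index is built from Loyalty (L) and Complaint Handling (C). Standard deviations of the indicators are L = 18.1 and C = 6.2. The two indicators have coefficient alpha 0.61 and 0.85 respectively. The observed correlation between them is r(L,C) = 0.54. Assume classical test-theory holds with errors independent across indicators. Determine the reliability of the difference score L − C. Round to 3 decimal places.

0.455

Var(L−C) = 18.1² + 6.2² − 2·18.1·6.2·0.54 = 366.05 − 121.198 = 244.852.
Under uncorrelated errors the observed covariances equal the true-score covariances, so only the own-variance terms attenuate.
True-score variance = [18.1²·0.61 + 6.2²·0.85] − 121.198 = 232.516 − 121.198 = 111.319.
Reliability = 111.319 / 244.852 = 0.455.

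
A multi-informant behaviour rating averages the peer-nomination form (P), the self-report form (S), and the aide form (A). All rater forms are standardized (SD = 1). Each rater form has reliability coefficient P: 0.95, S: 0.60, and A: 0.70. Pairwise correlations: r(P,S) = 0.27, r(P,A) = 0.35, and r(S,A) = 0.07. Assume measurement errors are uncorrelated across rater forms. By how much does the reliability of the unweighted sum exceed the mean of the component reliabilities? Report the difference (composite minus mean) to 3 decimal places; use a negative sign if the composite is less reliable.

Var(sum) = 3 + 1.38 = 4.38; true-score variance = 2.25 + 1.38 = 3.63; composite reliability = 0.8288.
Mean component reliability = 0.7500.
Difference = 0.8288 − 0.7500 = 0.079.

0.079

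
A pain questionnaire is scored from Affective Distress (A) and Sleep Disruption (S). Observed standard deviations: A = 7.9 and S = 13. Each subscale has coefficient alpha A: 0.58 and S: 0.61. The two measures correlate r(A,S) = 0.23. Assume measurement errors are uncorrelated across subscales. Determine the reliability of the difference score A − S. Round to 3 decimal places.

Var(A−S) = 7.9² + 13² − 2·7.9·13·0.23 = 231.41 − 47.242 = 184.168.
With uncorrelated errors the cross-covariances are all true-score covariance, so they carry over unchanged; only the diagonal terms shrink to ρᵢσᵢ².
True-score variance = [7.9²·0.58 + 13²·0.61] − 47.242 = 139.288 − 47.242 = 92.0458.
Reliability = 92.0458 / 184.168 = 0.500.

0.500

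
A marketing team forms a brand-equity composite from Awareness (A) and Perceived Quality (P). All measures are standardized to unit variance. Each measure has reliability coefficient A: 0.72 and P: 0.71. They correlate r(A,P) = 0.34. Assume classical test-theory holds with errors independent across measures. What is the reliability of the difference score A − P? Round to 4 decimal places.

Var(A−P) = 1 + 1 − 2·0.34 = 2 − 0.68 = 1.32.
Because errors are independent across components, Cov(Tᵢ,Tⱼ) = Cov(Xᵢ,Xⱼ); the off-diagonal part of the true-score variance is the same as above.
True-score variance = [0.72 + 0.71] − 0.68 = 1.43 − 0.68 = 0.75.
Reliability = 0.75 / 1.32 = 0.5682.

0.5682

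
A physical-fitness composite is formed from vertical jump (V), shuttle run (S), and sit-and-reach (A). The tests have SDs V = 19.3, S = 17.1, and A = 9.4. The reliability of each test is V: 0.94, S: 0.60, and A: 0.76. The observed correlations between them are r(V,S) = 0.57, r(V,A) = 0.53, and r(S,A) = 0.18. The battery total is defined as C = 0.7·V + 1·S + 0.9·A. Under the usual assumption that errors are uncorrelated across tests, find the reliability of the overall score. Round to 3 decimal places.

Var(C) = 0.7²·19.3² + 17.1² + 0.9²·9.4² + 2·[0.7·19.3·17.1·0.57 + 0.63·19.3·9.4·0.53 + 0.9·17.1·9.4·0.18] = 546.502 + 436.596 = 983.098.
Under uncorrelated errors the observed covariances equal the true-score covariances, so only the own-variance terms attenuate.
True-score variance = [0.7²·19.3²·0.94 + 17.1²·0.60 + 0.9²·9.4²·0.76] + 436.596 = 401.409 + 436.596 = 838.005.
Reliability = 838.005 / 983.098 = 0.852.

0.852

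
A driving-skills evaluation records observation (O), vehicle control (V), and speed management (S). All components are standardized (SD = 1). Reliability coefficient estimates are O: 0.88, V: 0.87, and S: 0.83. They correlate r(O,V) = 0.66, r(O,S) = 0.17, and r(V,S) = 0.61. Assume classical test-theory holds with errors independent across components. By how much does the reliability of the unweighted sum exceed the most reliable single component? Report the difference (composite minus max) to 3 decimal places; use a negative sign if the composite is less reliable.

0.049

Var(sum) = 3 + 2.88 = 5.88; true-score variance = 2.58 + 2.88 = 5.46; composite reliability = 0.9286.
Max component reliability = 0.8800.
Difference = 0.9286 − 0.8800 = 0.049.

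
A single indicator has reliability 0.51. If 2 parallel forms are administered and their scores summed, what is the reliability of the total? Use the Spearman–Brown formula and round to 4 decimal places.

ρ_k = kρ / (1 + (k−1)ρ) = 2·0.51 / (1 + 1·0.51) = 1.020 / 1.510 = 0.6755.

0.6755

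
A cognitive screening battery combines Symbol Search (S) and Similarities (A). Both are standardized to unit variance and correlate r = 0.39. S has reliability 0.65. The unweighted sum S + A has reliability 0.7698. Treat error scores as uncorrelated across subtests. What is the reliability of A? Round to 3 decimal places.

0.710

Var(S+A) = 2 + 2·0.39 = 2.780.
True-score variance = ρ_S + ρ_A + 2·0.39, so 0.7698 = (0.65 + ρ_A + 0.78) / 2.780.
ρ_A = 0.7698·2.780 − 0.65 − 0.78 = 0.710.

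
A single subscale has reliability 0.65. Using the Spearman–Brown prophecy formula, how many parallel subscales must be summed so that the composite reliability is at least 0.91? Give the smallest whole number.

6

k ≥ ρ*(1−ρ₁)/(ρ₁(1−ρ*)) = 0.91·0.35 / (0.65·0.09) = 5.444.
Smallest integer k = 6.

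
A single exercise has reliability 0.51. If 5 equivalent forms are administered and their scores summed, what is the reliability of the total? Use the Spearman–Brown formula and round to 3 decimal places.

0.839

ρ_k = kρ / (1 + (k−1)ρ) = 5·0.51 / (1 + 4·0.51) = 2.550 / 3.040 = 0.839.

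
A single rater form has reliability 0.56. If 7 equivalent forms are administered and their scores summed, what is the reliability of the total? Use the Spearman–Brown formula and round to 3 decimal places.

ρ_k = kρ / (1 + (k−1)ρ) = 7·0.56 / (1 + 6·0.56) = 3.920 / 4.360 = 0.899.

0.899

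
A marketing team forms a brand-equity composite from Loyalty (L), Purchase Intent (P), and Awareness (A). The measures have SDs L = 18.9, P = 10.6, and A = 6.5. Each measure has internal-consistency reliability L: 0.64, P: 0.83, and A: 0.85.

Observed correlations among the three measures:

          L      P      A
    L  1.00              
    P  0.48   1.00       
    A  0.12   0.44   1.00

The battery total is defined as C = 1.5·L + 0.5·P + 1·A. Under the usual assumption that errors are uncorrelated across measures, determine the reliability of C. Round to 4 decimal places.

0.7251

Var(C) = 1.5²·18.9² + 0.5²·10.6² + 6.5² + 2·[0.75·18.9·10.6·0.48 + 1.5·18.9·6.5·0.12 + 0.5·10.6·6.5·0.44] = 874.062 + 218.787 = 1092.85.
Because errors are independent across components, Cov(Tᵢ,Tⱼ) = Cov(Xᵢ,Xⱼ); the off-diagonal part of the true-score variance is the same as above.
True-score variance = [1.5²·18.9²·0.64 + 0.5²·10.6²·0.83 + 6.5²·0.85] + 218.787 = 573.61 + 218.787 = 792.396.
Reliability = 792.396 / 1092.85 = 0.7251.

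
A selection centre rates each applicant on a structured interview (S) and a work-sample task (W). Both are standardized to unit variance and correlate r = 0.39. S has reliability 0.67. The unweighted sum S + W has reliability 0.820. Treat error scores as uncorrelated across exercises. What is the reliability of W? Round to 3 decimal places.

Var(S+W) = 2 + 2·0.39 = 2.780.
True-score variance = ρ_S + ρ_W + 2·0.39, so 0.820 = (0.67 + ρ_W + 0.78) / 2.780.
ρ_W = 0.820·2.780 − 0.67 − 0.78 = 0.830.

0.830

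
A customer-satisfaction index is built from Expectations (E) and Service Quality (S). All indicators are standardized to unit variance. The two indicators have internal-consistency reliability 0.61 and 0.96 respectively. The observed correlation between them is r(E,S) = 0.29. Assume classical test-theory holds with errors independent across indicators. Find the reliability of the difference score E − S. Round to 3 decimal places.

0.697

Var(E−S) = 1 + 1 − 2·0.29 = 2 − 0.58 = 1.42.
Under uncorrelated errors the observed covariances equal the true-score covariances, so only the own-variance terms attenuate.
True-score variance = [0.61 + 0.96] − 0.58 = 1.57 − 0.58 = 0.99.
Reliability = 0.99 / 1.42 = 0.697.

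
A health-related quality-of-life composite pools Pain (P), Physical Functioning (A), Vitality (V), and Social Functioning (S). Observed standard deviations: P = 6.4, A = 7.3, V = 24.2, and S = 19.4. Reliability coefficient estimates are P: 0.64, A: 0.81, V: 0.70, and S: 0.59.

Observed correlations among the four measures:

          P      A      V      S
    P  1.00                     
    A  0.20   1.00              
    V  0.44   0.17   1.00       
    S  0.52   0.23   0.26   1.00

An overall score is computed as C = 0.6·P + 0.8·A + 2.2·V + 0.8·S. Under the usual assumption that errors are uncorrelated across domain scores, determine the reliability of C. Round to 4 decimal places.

Var(C) = 0.6²·6.4² + 0.8²·7.3² + 2.2²·24.2² + 0.8²·19.4² + 2·[0.48·6.4·7.3·0.20 + 1.32·6.4·24.2·0.44 + 0.48·6.4·19.4·0.52 + 1.76·7.3·24.2·0.17 + 0.64·7.3·19.4·0.23 + 1.76·24.2·19.4·0.26] = 3124.22 + 827.934 = 3952.15.
Under uncorrelated errors the observed covariances equal the true-score covariances, so only the own-variance terms attenuate.
True-score variance = [0.6²·6.4²·0.64 + 0.8²·7.3²·0.81 + 2.2²·24.2²·0.70 + 0.8²·19.4²·0.59] + 827.934 = 2163.32 + 827.934 = 2991.26.
Reliability = 2991.26 / 3952.15 = 0.7569.

0.7569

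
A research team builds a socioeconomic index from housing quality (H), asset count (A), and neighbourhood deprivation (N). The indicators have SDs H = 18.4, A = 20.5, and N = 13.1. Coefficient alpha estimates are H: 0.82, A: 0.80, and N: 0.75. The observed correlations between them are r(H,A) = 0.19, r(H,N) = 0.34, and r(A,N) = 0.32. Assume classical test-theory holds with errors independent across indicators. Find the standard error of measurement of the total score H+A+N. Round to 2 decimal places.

Var(total) = 930.42 + 479.115 = 1409.54.
True-score variance = 742.527 + 479.115 = 1221.64, so reliability = 0.8667.
Error variance = 1409.54 − 1221.64 = 187.893; SEM = √187.893 = 13.71.

13.71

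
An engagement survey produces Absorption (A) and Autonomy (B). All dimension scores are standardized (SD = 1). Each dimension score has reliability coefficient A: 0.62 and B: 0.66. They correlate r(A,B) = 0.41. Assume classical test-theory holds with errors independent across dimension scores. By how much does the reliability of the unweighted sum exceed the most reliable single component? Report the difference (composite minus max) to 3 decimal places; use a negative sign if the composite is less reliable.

Var(sum) = 2 + 0.82 = 2.82; true-score variance = 1.28 + 0.82 = 2.1; composite reliability = 0.7447.
Max component reliability = 0.6600.
Difference = 0.7447 − 0.6600 = 0.085.

0.085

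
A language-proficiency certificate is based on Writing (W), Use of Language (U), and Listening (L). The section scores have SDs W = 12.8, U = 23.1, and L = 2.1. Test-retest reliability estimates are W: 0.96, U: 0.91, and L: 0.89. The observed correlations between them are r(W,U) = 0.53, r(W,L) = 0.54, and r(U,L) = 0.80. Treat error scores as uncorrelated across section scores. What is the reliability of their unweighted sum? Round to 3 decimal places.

0.951

Var(W+U+L) = 12.8² + 23.1² + 2.1² + 2·[12.8·23.1·0.53 + 12.8·2.1·0.54 + 23.1·2.1·0.80] = 701.86 + 420.067 = 1121.93.
Under uncorrelated errors the observed covariances equal the true-score covariances, so only the own-variance terms attenuate.
True-score variance = [12.8²·0.96 + 23.1²·0.91 + 2.1²·0.89] + 420.067 = 646.796 + 420.067 = 1066.86.
Reliability = 1066.86 / 1121.93 = 0.951.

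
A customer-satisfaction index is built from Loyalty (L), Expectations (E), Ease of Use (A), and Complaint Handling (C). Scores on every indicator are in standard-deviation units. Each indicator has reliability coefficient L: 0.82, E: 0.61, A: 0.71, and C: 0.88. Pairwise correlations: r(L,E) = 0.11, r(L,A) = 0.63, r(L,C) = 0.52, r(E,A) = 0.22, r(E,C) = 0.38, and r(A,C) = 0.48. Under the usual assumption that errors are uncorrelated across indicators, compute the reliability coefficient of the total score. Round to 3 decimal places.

Var(L+E+A+C) = 4 + 2·[0.11 + 0.63 + 0.52 + 0.22 + 0.38 + 0.48] = 4 + 4.68 = 8.68.
Because errors are independent across components, Cov(Tᵢ,Tⱼ) = Cov(Xᵢ,Xⱼ); the off-diagonal part of the true-score variance is the same as above.
True-score variance = [0.82 + 0.61 + 0.71 + 0.88] + 4.68 = 3.02 + 4.68 = 7.7.
Reliability = 7.7 / 8.68 = 0.887.

0.887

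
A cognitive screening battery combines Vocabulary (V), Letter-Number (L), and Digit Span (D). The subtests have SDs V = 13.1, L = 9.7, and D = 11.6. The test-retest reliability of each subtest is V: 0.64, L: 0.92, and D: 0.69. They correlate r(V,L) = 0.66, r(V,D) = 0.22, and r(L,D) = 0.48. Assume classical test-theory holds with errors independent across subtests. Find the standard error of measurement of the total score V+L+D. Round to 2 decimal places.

10.54

Var(total) = 400.26 + 342.614 = 742.874.
True-score variance = 289.24 + 342.614 = 631.854, so reliability = 0.8506.
Error variance = 742.874 − 631.854 = 111.02; SEM = √111.02 = 10.54.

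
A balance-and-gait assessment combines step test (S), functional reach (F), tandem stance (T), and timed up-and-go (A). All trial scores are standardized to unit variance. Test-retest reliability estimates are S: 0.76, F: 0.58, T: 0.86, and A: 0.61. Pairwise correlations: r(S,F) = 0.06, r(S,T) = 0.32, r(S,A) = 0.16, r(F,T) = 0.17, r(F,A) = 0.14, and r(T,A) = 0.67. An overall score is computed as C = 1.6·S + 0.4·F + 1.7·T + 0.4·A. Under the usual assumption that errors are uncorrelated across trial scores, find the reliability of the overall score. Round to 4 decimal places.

0.8721

Var(C) = 1.6² + 0.4² + 1.7² + 0.4² + 2·[0.64·0.06 + 2.72·0.32 + 0.64·0.16 + 0.68·0.17 + 0.16·0.14 + 0.68·0.67] = 5.77 + 3.2096 = 8.9796.
With uncorrelated errors the cross-covariances are all true-score covariance, so they carry over unchanged; only the diagonal terms shrink to ρᵢσᵢ².
True-score variance = [1.6²·0.76 + 0.4²·0.58 + 1.7²·0.86 + 0.4²·0.61] + 3.2096 = 4.6214 + 3.2096 = 7.831.
Reliability = 7.831 / 8.9796 = 0.8721.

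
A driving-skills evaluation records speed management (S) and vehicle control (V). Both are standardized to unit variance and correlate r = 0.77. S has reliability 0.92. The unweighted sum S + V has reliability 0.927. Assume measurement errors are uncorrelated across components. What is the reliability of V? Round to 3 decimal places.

0.822

Var(S+V) = 2 + 2·0.77 = 3.540.
True-score variance = ρ_S + ρ_V + 2·0.77, so 0.927 = (0.92 + ρ_V + 1.54) / 3.540.
ρ_V = 0.927·3.540 − 0.92 − 1.54 = 0.822.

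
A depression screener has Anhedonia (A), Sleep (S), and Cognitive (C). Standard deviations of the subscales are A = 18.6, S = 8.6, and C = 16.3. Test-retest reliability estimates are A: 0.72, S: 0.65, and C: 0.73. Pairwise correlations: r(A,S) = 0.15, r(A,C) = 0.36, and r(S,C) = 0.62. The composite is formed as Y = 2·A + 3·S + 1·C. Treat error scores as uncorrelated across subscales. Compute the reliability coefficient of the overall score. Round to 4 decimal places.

Var(Y) = 2²·18.6² + 3²·8.6² + 16.3² + 2·[6·18.6·8.6·0.15 + 2·18.6·16.3·0.36 + 3·8.6·16.3·0.62] = 2315.17 + 1245.98 = 3561.15.
Because errors are independent across components, Cov(Tᵢ,Tⱼ) = Cov(Xᵢ,Xⱼ); the off-diagonal part of the true-score variance is the same as above.
True-score variance = [2²·18.6²·0.72 + 3²·8.6²·0.65 + 16.3²·0.73] + 1245.98 = 1622.98 + 1245.98 = 2868.96.
Reliability = 2868.96 / 3561.15 = 0.8056.

0.8056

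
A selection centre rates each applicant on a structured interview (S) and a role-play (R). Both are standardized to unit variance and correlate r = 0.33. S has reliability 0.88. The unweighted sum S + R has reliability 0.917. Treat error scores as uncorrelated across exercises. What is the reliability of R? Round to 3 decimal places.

0.899

Var(S+R) = 2 + 2·0.33 = 2.660.
True-score variance = ρ_S + ρ_R + 2·0.33, so 0.917 = (0.88 + ρ_R + 0.66) / 2.660.
ρ_R = 0.917·2.660 − 0.88 − 0.66 = 0.899.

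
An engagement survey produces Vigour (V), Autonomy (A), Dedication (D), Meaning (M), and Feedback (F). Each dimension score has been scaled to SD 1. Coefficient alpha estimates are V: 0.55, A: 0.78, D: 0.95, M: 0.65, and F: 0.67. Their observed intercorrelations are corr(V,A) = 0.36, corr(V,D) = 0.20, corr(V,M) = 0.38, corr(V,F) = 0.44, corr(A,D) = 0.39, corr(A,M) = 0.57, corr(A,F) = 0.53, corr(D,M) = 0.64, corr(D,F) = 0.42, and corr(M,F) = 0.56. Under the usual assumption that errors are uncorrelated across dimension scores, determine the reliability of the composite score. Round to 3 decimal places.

Var(V+A+D+M+F) = 5 + 2·[0.36 + 0.20 + 0.38 + 0.44 + 0.39 + 0.57 + 0.53 + 0.64 + 0.42 + 0.56] = 5 + 8.98 = 13.98.
Because errors are independent across components, Cov(Tᵢ,Tⱼ) = Cov(Xᵢ,Xⱼ); the off-diagonal part of the true-score variance is the same as above.
True-score variance = [0.55 + 0.78 + 0.95 + 0.65 + 0.67] + 8.98 = 3.6 + 8.98 = 12.58.
Reliability = 12.58 / 13.98 = 0.900.

0.900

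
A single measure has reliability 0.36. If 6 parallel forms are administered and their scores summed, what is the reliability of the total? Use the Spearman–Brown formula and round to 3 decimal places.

0.771

ρ_k = kρ / (1 + (k−1)ρ) = 6·0.36 / (1 + 5·0.36) = 2.160 / 2.800 = 0.771.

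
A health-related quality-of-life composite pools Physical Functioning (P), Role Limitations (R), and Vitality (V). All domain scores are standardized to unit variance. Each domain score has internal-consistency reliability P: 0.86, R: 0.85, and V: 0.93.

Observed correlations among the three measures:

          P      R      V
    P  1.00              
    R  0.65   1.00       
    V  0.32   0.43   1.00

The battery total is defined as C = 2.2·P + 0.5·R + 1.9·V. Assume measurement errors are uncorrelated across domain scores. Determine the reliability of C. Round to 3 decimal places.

0.929

Var(C) = 2.2² + 0.5² + 1.9² + 2·[1.1·0.65 + 4.18·0.32 + 0.95·0.43] = 8.7 + 4.9222 = 13.6222.
Because errors are independent across components, Cov(Tᵢ,Tⱼ) = Cov(Xᵢ,Xⱼ); the off-diagonal part of the true-score variance is the same as above.
True-score variance = [2.2²·0.86 + 0.5²·0.85 + 1.9²·0.93] + 4.9222 = 7.7322 + 4.9222 = 12.6544.
Reliability = 12.6544 / 13.6222 = 0.929.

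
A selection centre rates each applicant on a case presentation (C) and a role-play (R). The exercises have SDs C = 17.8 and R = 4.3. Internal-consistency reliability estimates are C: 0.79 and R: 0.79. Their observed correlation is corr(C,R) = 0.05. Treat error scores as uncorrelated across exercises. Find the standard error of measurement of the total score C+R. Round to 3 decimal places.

8.392

Var(total) = 335.33 + 7.654 = 342.984.
True-score variance = 264.911 + 7.654 = 272.565, so reliability = 0.7947.
Error variance = 342.984 − 272.565 = 70.4193; SEM = √70.4193 = 8.392.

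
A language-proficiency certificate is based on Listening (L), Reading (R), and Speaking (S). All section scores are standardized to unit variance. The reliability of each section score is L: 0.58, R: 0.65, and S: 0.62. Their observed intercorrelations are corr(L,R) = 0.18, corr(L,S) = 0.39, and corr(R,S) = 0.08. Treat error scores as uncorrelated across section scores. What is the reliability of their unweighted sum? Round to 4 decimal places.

Var(L+R+S) = 3 + 2·[0.18 + 0.39 + 0.08] = 3 + 1.3 = 4.3.
Because errors are independent across components, Cov(Tᵢ,Tⱼ) = Cov(Xᵢ,Xⱼ); the off-diagonal part of the true-score variance is the same as above.
True-score variance = [0.58 + 0.65 + 0.62] + 1.3 = 1.85 + 1.3 = 3.15.
Reliability = 3.15 / 4.3 = 0.7326.

0.7326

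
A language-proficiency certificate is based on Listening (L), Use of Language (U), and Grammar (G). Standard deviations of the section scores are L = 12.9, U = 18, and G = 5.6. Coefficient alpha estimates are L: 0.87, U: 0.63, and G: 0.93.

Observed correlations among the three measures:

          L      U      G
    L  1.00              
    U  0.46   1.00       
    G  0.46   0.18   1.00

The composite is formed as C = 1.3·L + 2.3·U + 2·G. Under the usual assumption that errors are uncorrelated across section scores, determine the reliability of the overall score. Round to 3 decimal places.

0.781

Var(C) = 1.3²·12.9² + 2.3²·18² + 2²·5.6² + 2·[2.99·12.9·18·0.46 + 2.6·12.9·5.6·0.46 + 4.6·18·5.6·0.18] = 2120.63 + 978.459 = 3099.09.
With uncorrelated errors the cross-covariances are all true-score covariance, so they carry over unchanged; only the diagonal terms shrink to ρᵢσᵢ².
True-score variance = [1.3²·12.9²·0.87 + 2.3²·18²·0.63 + 2²·5.6²·0.93] + 978.459 = 1441.13 + 978.459 = 2419.59.
Reliability = 2419.59 / 3099.09 = 0.781.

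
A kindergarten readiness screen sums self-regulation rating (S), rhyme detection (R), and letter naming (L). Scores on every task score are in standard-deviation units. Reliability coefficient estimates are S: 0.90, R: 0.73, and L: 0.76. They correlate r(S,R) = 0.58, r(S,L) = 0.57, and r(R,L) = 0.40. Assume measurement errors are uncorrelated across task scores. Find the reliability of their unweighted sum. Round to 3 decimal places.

0.900

Var(S+R+L) = 3 + 2·[0.58 + 0.57 + 0.40] = 3 + 3.1 = 6.1.
With uncorrelated errors the cross-covariances are all true-score covariance, so they carry over unchanged; only the diagonal terms shrink to ρᵢσᵢ².
True-score variance = [0.90 + 0.73 + 0.76] + 3.1 = 2.39 + 3.1 = 5.49.
Reliability = 5.49 / 6.1 = 0.900.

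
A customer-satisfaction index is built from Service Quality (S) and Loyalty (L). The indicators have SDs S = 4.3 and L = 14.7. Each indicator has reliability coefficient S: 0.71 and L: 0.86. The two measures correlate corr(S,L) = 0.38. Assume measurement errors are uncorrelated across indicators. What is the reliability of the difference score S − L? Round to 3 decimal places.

Var(S−L) = 4.3² + 14.7² − 2·4.3·14.7·0.38 = 234.58 − 48.0396 = 186.54.
Under uncorrelated errors the observed covariances equal the true-score covariances, so only the own-variance terms attenuate.
True-score variance = [4.3²·0.71 + 14.7²·0.86] − 48.0396 = 198.965 − 48.0396 = 150.926.
Reliability = 150.926 / 186.54 = 0.809.

0.809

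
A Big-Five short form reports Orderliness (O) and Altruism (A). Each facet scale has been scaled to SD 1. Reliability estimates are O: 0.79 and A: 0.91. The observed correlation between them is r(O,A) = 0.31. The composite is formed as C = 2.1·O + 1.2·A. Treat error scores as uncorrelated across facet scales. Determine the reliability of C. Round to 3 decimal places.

0.858

Var(C) = 2.1² + 1.2² + 2·[2.52·0.31] = 5.85 + 1.5624 = 7.4124.
With uncorrelated errors the cross-covariances are all true-score covariance, so they carry over unchanged; only the diagonal terms shrink to ρᵢσᵢ².
True-score variance = [2.1²·0.79 + 1.2²·0.91] + 1.5624 = 4.7943 + 1.5624 = 6.3567.
Reliability = 6.3567 / 7.4124 = 0.858.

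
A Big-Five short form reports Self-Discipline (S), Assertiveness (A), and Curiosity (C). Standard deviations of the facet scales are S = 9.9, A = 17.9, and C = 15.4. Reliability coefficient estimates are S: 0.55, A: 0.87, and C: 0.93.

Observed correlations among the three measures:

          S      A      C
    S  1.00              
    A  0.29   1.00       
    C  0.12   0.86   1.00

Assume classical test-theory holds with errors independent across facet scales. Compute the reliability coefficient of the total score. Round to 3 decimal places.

Var(S+A+C) = 9.9² + 17.9² + 15.4² + 2·[9.9·17.9·0.29 + 9.9·15.4·0.12 + 17.9·15.4·0.86] = 655.58 + 613.507 = 1269.09.
Under uncorrelated errors the observed covariances equal the true-score covariances, so only the own-variance terms attenuate.
True-score variance = [9.9²·0.55 + 17.9²·0.87 + 15.4²·0.93] + 613.507 = 553.221 + 613.507 = 1166.73.
Reliability = 1166.73 / 1269.09 = 0.919.

0.919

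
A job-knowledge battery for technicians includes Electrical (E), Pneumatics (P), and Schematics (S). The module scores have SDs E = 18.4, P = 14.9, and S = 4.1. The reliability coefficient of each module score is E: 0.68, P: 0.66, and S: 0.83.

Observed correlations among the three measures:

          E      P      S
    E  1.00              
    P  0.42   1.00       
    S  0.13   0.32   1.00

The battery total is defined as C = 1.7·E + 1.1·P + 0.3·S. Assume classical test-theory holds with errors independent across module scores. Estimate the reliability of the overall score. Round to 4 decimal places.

Var(C) = 1.7²·18.4² + 1.1²·14.9² + 0.3²·4.1² + 2·[1.87·18.4·14.9·0.42 + 0.51·18.4·4.1·0.13 + 0.33·14.9·4.1·0.32] = 1248.58 + 453.556 = 1702.14.
Under uncorrelated errors the observed covariances equal the true-score covariances, so only the own-variance terms attenuate.
True-score variance = [1.7²·18.4²·0.68 + 1.1²·14.9²·0.66 + 0.3²·4.1²·0.83] + 453.556 = 843.891 + 453.556 = 1297.45.
Reliability = 1297.45 / 1702.14 = 0.7622.

0.7622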